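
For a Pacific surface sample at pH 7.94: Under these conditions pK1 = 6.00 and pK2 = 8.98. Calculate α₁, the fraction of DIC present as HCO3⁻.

α₁ = 1 / (1 + [H⁺]/K1 + K2/[H⁺]) = 1 / (1 + 10^-1.94 + 10^-1.04)
   = 1 / (1 + 0.011482 + 0.091201) = 1/1.1027 = 0.9069

α₁ = 0.907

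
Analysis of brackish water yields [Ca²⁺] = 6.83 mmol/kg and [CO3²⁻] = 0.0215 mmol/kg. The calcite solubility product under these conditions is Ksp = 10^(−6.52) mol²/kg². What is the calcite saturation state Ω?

Ksp = 10^(−6.52) = 3.020×10^-7
Ω = [Ca²⁺][CO3²⁻]/Ksp = (6.83×10^-3)(0.0215×10^-3) / 3.020×10^-7 = 0.486

Ω = 0.486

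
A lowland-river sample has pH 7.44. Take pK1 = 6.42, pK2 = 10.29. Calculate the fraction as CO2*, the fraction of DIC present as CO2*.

α₀ = 0.0871

α₀ = 1 / (1 + K1/[H⁺] + K1K2/[H⁺]²) = 1 / (1 + 10^+1.02 + 10^-1.83)
   = 1 / (1 + 10.471 + 0.014791) = 1/11.486 = 0.08706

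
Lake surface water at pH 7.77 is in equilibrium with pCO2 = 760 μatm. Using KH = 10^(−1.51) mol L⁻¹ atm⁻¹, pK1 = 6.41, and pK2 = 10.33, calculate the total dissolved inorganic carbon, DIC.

[CO2*] = KH · pCO2 = 10^(−1.51) × 760×10^-6 = 2.349×10^-5 mol/L
α₀ = 1/(1 + K1/[H⁺] + K1K2/[H⁺]²) = 1/(1 + 10^+1.36 + 10^-1.20) = 0.04172
DIC = [CO2*]/α₀ = 2.349×10^-5 / 0.04172 = 0.563 mmol/L

DIC = 0.563 mmol/L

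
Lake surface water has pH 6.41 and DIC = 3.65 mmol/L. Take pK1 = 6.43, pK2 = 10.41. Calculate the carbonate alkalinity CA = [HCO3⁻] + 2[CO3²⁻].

CA = [HCO3⁻] + 2[CO3²⁻] = (α₁ + 2α₂)·DIC
At pH 6.41: [H⁺]/K1 = 10^0.02 = 1.0471, K2/[H⁺] = 10^-4.00 = 0.00010000
α₁ = 1/(1 + 1.0471 + 0.00010000) = 1/2.0472 = 0.4885; α₂ = α₁·K2/[H⁺] = 4.885×10^-5
α₁ + 2α₂ = 0.4886
CA = 0.4886 × 3.65 = 1.78 mmol/L

CA = 1.78 mmol/L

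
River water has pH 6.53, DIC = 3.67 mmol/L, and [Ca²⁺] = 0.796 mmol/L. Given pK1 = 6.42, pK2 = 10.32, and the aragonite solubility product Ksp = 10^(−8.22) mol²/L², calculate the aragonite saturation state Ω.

Ω = 0.0443

α₂ = 1 / (1 + [H⁺]/K2 + [H⁺]²/(K1K2)) = 1 / (1 + 10^+3.79 + 10^+3.68)
   = 1 / (1 + 6166.0 + 4786.3) = 1/1.0953×10^4 = 9.130×10^-5
[CO3²⁻] = α₂ × DIC = 9.130×10^-5 × 3.67 = 0.0003351 mmol/L = 0.3351 μmol/L
Ksp = 10^(−8.22) = 6.026×10^-9
Ω = [Ca²⁺][CO3²⁻]/Ksp = (0.796×10^-3)(3.351×10^-7) / 6.026×10^-9 = 0.0443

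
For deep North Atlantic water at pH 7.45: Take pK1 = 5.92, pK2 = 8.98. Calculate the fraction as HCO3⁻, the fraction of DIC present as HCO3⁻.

α₁ = 1 / (1 + [H⁺]/K1 + K2/[H⁺]) = 1 / (1 + 10^-1.53 + 10^-1.53)
   = 1 / (1 + 0.029512 + 0.029512) = 1/1.0590 = 0.9443

α₁ = 0.944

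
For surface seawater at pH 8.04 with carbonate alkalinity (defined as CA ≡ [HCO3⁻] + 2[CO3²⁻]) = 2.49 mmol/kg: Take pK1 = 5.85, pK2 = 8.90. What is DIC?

DIC = 2.23 mmol/kg

CA = [HCO3⁻] + 2[CO3²⁻] = (α₁ + 2α₂)·DIC
At pH 8.04: [H⁺]/K1 = 10^-2.19 = 0.0064565, K2/[H⁺] = 10^-0.86 = 0.13804
α₁ = 1/(1 + 0.0064565 + 0.13804) = 1/1.1445 = 0.8737; α₂ = α₁·K2/[H⁺] = 0.1206
α₁ + 2α₂ = 1.1150
DIC = CA / (α₁ + 2α₂) = 2.49 / 1.1150 = 2.23 mmol/kg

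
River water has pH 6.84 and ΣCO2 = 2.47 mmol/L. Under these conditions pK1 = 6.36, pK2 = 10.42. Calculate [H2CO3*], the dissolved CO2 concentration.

α₀ = 1 / (1 + K1/[H⁺] + K1K2/[H⁺]²) = 1 / (1 + 10^+0.48 + 10^-3.10)
   = 1 / (1 + 3.0200 + 0.00079433) = 1/4.0207 = 0.2487
[CO2*] = α₀ × DIC = 0.2487 × 2.47 = 0.614 mmol/L

[CO2*] = 0.614 mmol/L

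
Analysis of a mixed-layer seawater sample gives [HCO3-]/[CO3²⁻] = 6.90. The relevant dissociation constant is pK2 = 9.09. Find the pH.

From K2 = [H⁺][CO3²⁻]/[HCO3-]:  pH = pK2 − log₁₀([HCO3-]/[CO3²⁻])
log₁₀(6.90) = +0.839
pH = 9.09 − (+0.839) = 8.25

pH = 8.25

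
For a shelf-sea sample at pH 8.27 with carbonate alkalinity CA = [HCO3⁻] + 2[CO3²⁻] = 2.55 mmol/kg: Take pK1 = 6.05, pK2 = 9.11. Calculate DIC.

DIC = 2.28 mmol/kg

CA = [HCO3⁻] + 2[CO3²⁻] = (α₁ + 2α₂)·DIC
At pH 8.27: [H⁺]/K1 = 10^-2.22 = 0.0060256, K2/[H⁺] = 10^-0.84 = 0.14454
α₁ = 1/(1 + 0.0060256 + 0.14454) = 1/1.1506 = 0.8691; α₂ = α₁·K2/[H⁺] = 0.1256
α₁ + 2α₂ = 1.1204
DIC = CA / (α₁ + 2α₂) = 2.55 / 1.1204 = 2.28 mmol/kg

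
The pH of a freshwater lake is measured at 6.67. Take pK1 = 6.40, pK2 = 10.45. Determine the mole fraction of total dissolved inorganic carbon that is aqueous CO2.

α₀ = 0.349

α₀ = 1 / (1 + K1/[H⁺] + K1K2/[H⁺]²) = 1 / (1 + 10^+0.27 + 10^-3.51)
   = 1 / (1 + 1.8621 + 0.00030903) = 1/2.8624 = 0.3494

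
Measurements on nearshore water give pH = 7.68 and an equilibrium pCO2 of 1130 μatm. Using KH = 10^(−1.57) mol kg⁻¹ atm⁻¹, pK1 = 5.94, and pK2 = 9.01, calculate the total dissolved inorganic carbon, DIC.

DIC = 1.78 mmol/kg

[CO2*] = KH · pCO2 = 10^(−1.57) × 1130×10^-6 = 3.041×10^-5 mol/kg
α₀ = 1/(1 + K1/[H⁺] + K1K2/[H⁺]²) = 1/(1 + 10^+1.74 + 10^+0.41) = 0.01709
DIC = [CO2*]/α₀ = 3.041×10^-5 / 0.01709 = 1.78 mmol/kg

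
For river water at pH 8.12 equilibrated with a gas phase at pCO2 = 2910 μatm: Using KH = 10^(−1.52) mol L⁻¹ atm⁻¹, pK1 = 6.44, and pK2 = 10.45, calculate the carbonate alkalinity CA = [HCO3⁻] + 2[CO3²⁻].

[CO2*] = KH · pCO2 = 10^(−1.52) × 2910×10^-6 = 8.788×10^-5 mol/L
α₀ = 1/(1 + K1/[H⁺] + K1K2/[H⁺]²) = 1/(1 + 10^+1.68 + 10^-0.65) = 0.02037
DIC = [CO2*]/α₀ = 8.788×10^-5 / 0.02037 = 4.314 mmol/L
CA = (α₁ + 2α₂)·DIC = (0.9751 + 2×0.004561) × 4.314 = 4.25 mmol/L

CA = 4.25 mmol/L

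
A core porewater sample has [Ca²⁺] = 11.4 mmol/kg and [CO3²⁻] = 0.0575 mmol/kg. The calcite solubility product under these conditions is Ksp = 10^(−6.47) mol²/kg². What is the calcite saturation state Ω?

Ksp = 10^(−6.47) = 3.388×10^-7
Ω = [Ca²⁺][CO3²⁻]/Ksp = (11.4×10^-3)(0.0575×10^-3) / 3.388×10^-7 = 1.93

Ω = 1.93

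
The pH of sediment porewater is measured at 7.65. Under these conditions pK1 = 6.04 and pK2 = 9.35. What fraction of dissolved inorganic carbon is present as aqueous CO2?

α₀ = 0.0235

α₀ = 1 / (1 + K1/[H⁺] + K1K2/[H⁺]²) = 1 / (1 + 10^+1.61 + 10^-0.09)
   = 1 / (1 + 40.738 + 0.81283) = 1/42.551 = 0.02350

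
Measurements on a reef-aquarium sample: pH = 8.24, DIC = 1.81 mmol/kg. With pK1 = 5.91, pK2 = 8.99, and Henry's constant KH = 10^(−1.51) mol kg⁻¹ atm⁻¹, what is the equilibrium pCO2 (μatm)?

α₀ = 1 / (1 + K1/[H⁺] + K1K2/[H⁺]²) = 1 / (1 + 10^+2.33 + 10^+1.58)
   = 1 / (1 + 213.80 + 38.019) = 1/252.82 = 0.003955
[CO2*] = α₀ × DIC = 0.003955 × 1.81 = 0.007159 mmol/kg = 7.159 μmol/kg
pCO2 = [CO2*]/KH = 7.159×10^-6 / 3.090×10^-2 = 232 μatm

pCO2 = 232 μatm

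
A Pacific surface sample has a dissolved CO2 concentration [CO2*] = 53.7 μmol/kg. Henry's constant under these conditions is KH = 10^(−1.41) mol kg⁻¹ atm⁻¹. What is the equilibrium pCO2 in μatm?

pCO2 = 1380 μatm

KH = 10^(−1.41) = 3.890×10^-2 mol kg⁻¹ atm⁻¹
pCO2 = [CO2*]/KH = 53.7×10^-6 / 3.890×10^-2 = 1.38×10^-3 atm = 1380 μatm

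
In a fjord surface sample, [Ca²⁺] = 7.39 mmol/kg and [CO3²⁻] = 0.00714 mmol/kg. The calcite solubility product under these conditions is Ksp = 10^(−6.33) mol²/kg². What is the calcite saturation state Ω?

Ω = 0.113

Ksp = 10^(−6.33) = 4.677×10^-7
Ω = [Ca²⁺][CO3²⁻]/Ksp = (7.39×10^-3)(0.00714×10^-3) / 4.677×10^-7 = 0.113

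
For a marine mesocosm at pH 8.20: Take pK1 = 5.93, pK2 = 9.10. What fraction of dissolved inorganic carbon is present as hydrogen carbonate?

α₁ = 1 / (1 + [H⁺]/K1 + K2/[H⁺]) = 1 / (1 + 10^-2.27 + 10^-0.90)
   = 1 / (1 + 0.0053703 + 0.12589) = 1/1.1313 = 0.8840

α₁ = 0.884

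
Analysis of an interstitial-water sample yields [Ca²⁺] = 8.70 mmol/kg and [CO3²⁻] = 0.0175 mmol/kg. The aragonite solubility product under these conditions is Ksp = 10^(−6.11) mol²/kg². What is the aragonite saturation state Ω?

Ksp = 10^(−6.11) = 7.762×10^-7
Ω = [Ca²⁺][CO3²⁻]/Ksp = (8.70×10^-3)(0.0175×10^-3) / 7.762×10^-7 = 0.196

Ω = 0.196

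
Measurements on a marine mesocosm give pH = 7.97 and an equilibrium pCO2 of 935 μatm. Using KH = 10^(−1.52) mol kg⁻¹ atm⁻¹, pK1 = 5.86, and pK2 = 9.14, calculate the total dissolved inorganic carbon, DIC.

[CO2*] = KH · pCO2 = 10^(−1.52) × 935×10^-6 = 2.824×10^-5 mol/kg
α₀ = 1/(1 + K1/[H⁺] + K1K2/[H⁺]²) = 1/(1 + 10^+2.11 + 10^+0.94) = 0.007218
DIC = [CO2*]/α₀ = 2.824×10^-5 / 0.007218 = 3.91 mmol/kg

DIC = 3.91 mmol/kg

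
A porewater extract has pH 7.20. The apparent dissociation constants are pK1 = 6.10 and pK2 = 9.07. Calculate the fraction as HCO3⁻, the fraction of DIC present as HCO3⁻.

α₁ = 0.915

α₁ = 1 / (1 + [H⁺]/K1 + K2/[H⁺]) = 1 / (1 + 10^-1.10 + 10^-1.87)
   = 1 / (1 + 0.079433 + 0.013490) = 1/1.0929 = 0.9150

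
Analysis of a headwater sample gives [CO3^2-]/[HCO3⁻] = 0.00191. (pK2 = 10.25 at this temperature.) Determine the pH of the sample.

From K2 = [H⁺][CO3^2-]/[HCO3⁻]:  pH = pK2 + log₁₀([CO3^2-]/[HCO3⁻])
log₁₀(0.00191) = -2.719
pH = 10.25 + (-2.719) = 7.53

pH = 7.53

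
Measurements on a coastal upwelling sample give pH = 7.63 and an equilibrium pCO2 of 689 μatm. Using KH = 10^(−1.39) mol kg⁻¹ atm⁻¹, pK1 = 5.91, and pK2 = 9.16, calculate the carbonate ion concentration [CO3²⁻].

[CO2*] = KH · pCO2 = 10^(−1.39) × 689×10^-6 = 2.807×10^-5 mol/kg
α₀ = 1/(1 + K1/[H⁺] + K1K2/[H⁺]²) = 1/(1 + 10^+1.72 + 10^+0.19) = 0.01817
DIC = [CO2*]/α₀ = 2.807×10^-5 / 0.01817 = 1.545 mmol/kg
[CO3²⁻] = α₂·DIC; α₂ = 0.02815, so [CO3²⁻] = 0.02815 × 1.545 = 0.0435 mmol/kg

[CO3²⁻] = 0.0435 mmol/kg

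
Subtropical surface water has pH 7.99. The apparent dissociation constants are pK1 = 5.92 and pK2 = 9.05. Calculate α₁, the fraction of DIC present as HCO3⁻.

α₁ = 1 / (1 + [H⁺]/K1 + K2/[H⁺]) = 1 / (1 + 10^-2.07 + 10^-1.06)
   = 1 / (1 + 0.0085114 + 0.087096) = 1/1.0956 = 0.9127

α₁ = 0.913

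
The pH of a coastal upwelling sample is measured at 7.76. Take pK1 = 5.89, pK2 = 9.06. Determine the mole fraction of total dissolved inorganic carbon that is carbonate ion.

α₂ = 0.0471

α₂ = 1 / (1 + [H⁺]/K2 + [H⁺]²/(K1K2)) = 1 / (1 + 10^+1.30 + 10^-0.57)
   = 1 / (1 + 19.953 + 0.26915) = 1/21.222 = 0.04712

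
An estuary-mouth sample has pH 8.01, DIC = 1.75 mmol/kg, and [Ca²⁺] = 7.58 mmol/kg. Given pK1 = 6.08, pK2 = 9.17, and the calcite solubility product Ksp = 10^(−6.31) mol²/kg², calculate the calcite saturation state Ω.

Ω = 1.73

α₂ = 1 / (1 + [H⁺]/K2 + [H⁺]²/(K1K2)) = 1 / (1 + 10^+1.16 + 10^-0.77)
   = 1 / (1 + 14.454 + 0.16982) = 1/15.624 = 0.06400
[CO3²⁻] = α₂ × DIC = 0.06400 × 1.75 = 0.1120 mmol/kg
Ksp = 10^(−6.31) = 4.898×10^-7
Ω = [Ca²⁺][CO3²⁻]/Ksp = (7.58×10^-3)(1.120×10^-4) / 4.898×10^-7 = 1.73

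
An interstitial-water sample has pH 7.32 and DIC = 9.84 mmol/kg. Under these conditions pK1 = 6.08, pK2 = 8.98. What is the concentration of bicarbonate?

[HCO3⁻] = 9.12 mmol/kg

α₁ = 1 / (1 + [H⁺]/K1 + K2/[H⁺]) = 1 / (1 + 10^-1.24 + 10^-1.66)
   = 1 / (1 + 0.057544 + 0.021878) = 1/1.0794 = 0.9264
[HCO3⁻] = α₁ × DIC = 0.9264 × 9.84 = 9.12 mmol/kg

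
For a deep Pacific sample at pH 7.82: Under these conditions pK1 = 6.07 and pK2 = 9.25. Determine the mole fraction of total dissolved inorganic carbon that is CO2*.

α₀ = 1 / (1 + K1/[H⁺] + K1K2/[H⁺]²) = 1 / (1 + 10^+1.75 + 10^+0.32)
   = 1 / (1 + 56.234 + 2.0893) = 1/59.323 = 0.01686

α₀ = 0.0169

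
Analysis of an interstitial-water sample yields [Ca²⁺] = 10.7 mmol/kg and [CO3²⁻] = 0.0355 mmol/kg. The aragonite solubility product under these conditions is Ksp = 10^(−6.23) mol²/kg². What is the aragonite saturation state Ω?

Ω = 0.645

Ksp = 10^(−6.23) = 5.888×10^-7
Ω = [Ca²⁺][CO3²⁻]/Ksp = (10.7×10^-3)(0.0355×10^-3) / 5.888×10^-7 = 0.645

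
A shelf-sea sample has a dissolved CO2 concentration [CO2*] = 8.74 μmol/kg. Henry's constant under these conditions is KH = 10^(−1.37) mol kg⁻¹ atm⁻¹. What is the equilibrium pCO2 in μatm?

KH = 10^(−1.37) = 4.266×10^-2 mol kg⁻¹ atm⁻¹
pCO2 = [CO2*]/KH = 8.74×10^-6 / 4.266×10^-2 = 2.05×10^-4 atm = 205 μatm

pCO2 = 205 μatm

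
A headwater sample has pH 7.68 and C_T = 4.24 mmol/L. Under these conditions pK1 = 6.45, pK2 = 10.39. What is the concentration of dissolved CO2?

α₀ = 1 / (1 + K1/[H⁺] + K1K2/[H⁺]²) = 1 / (1 + 10^+1.23 + 10^-1.48)
   = 1 / (1 + 16.982 + 0.033113) = 1/18.016 = 0.05551
[CO2*] = α₀ × DIC = 0.05551 × 4.24 = 0.235 mmol/L

[CO2*] = 0.235 mmol/L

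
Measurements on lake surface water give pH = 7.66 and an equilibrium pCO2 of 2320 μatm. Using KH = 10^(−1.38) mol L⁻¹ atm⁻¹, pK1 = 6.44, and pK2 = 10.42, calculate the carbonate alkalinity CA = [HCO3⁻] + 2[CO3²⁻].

CA = 1.61 mmol/L

[CO2*] = KH · pCO2 = 10^(−1.38) × 2320×10^-6 = 9.671×10^-5 mol/L
α₀ = 1/(1 + K1/[H⁺] + K1K2/[H⁺]²) = 1/(1 + 10^+1.22 + 10^-1.54) = 0.05674
DIC = [CO2*]/α₀ = 9.671×10^-5 / 0.05674 = 1.705 mmol/L
CA = (α₁ + 2α₂)·DIC = (0.9416 + 2×0.001636) × 1.705 = 1.61 mmol/L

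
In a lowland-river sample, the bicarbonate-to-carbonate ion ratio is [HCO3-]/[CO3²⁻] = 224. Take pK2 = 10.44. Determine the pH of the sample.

pH = 8.09

From K2 = [H⁺][CO3²⁻]/[HCO3-]:  pH = pK2 − log₁₀([HCO3-]/[CO3²⁻])
log₁₀(224) = +2.350
pH = 10.44 − (+2.350) = 8.09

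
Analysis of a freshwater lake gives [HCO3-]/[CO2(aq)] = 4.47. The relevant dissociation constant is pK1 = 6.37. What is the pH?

From K1 = [H⁺][HCO3-]/[CO2(aq)]:  pH = pK1 + log₁₀([HCO3-]/[CO2(aq)])
log₁₀(4.47) = +0.650
pH = 6.37 + (+0.650) = 7.02

pH = 7.02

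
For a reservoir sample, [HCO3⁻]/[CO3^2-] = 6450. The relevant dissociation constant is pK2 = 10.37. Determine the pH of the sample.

pH = 6.56

From K2 = [H⁺][CO3^2-]/[HCO3⁻]:  pH = pK2 − log₁₀([HCO3⁻]/[CO3^2-])
log₁₀(6450) = +3.810
pH = 10.37 − (+3.810) = 6.56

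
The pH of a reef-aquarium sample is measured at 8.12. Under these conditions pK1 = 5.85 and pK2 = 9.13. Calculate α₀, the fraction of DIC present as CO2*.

α₀ = 1 / (1 + K1/[H⁺] + K1K2/[H⁺]²) = 1 / (1 + 10^+2.27 + 10^+1.26)
   = 1 / (1 + 186.21 + 18.197) = 1/205.41 = 0.004868

α₀ = 0.00487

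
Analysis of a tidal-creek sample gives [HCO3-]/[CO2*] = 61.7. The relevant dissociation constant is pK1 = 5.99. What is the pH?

From K1 = [H⁺][HCO3-]/[CO2*]:  pH = pK1 + log₁₀([HCO3-]/[CO2*])
log₁₀(61.7) = +1.790
pH = 5.99 + (+1.790) = 7.78

pH = 7.78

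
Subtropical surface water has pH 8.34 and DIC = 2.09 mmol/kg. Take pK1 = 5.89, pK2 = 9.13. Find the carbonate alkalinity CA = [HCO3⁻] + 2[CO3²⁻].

CA = 2.37 mmol/kg

CA = [HCO3⁻] + 2[CO3²⁻] = (α₁ + 2α₂)·DIC
At pH 8.34: [H⁺]/K1 = 10^-2.45 = 0.0035481, K2/[H⁺] = 10^-0.79 = 0.16218
α₁ = 1/(1 + 0.0035481 + 0.16218) = 1/1.1657 = 0.8578; α₂ = α₁·K2/[H⁺] = 0.1391
α₁ + 2α₂ = 1.1361
CA = 1.1361 × 2.09 = 2.37 mmol/kg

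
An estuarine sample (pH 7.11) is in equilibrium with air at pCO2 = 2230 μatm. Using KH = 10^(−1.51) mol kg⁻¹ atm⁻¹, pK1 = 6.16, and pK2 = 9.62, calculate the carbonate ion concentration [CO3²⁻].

[CO3²⁻] = 1.90 μmol/kg

[CO2*] = KH · pCO2 = 10^(−1.51) × 2230×10^-6 = 6.891×10^-5 mol/kg
α₀ = 1/(1 + K1/[H⁺] + K1K2/[H⁺]²) = 1/(1 + 10^+0.95 + 10^-1.56) = 0.1006
DIC = [CO2*]/α₀ = 6.891×10^-5 / 0.1006 = 0.6850 mmol/kg
[CO3²⁻] = α₂·DIC; α₂ = 0.002771, so [CO3²⁻] = 0.002771 × 0.6850 = 0.00190 mmol/kg = 1.90 μmol/kg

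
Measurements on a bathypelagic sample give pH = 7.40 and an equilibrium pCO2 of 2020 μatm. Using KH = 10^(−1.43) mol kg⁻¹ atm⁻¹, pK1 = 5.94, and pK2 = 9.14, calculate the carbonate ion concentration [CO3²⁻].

[CO3²⁻] = 0.0394 mmol/kg

[CO2*] = KH · pCO2 = 10^(−1.43) × 2020×10^-6 = 7.505×10^-5 mol/kg
α₀ = 1/(1 + K1/[H⁺] + K1K2/[H⁺]²) = 1/(1 + 10^+1.46 + 10^-0.28) = 0.03293
DIC = [CO2*]/α₀ = 7.505×10^-5 / 0.03293 = 2.279 mmol/kg
[CO3²⁻] = α₂·DIC; α₂ = 0.01728, so [CO3²⁻] = 0.01728 × 2.279 = 0.0394 mmol/kg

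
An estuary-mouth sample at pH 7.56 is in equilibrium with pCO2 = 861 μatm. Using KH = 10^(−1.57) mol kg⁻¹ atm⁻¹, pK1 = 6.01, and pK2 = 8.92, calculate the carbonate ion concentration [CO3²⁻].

[CO2*] = KH · pCO2 = 10^(−1.57) × 861×10^-6 = 2.317×10^-5 mol/kg
α₀ = 1/(1 + K1/[H⁺] + K1K2/[H⁺]²) = 1/(1 + 10^+1.55 + 10^+0.19) = 0.02629
DIC = [CO2*]/α₀ = 2.317×10^-5 / 0.02629 = 0.8813 mmol/kg
[CO3²⁻] = α₂·DIC; α₂ = 0.04073, so [CO3²⁻] = 0.04073 × 0.8813 = 0.0359 mmol/kg

[CO3²⁻] = 0.0359 mmol/kg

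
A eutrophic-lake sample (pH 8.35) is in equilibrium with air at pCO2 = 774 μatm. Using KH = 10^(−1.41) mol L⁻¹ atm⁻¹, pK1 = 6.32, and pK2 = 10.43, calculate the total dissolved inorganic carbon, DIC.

DIC = 3.28 mmol/L

[CO2*] = KH · pCO2 = 10^(−1.41) × 774×10^-6 = 3.011×10^-5 mol/L
α₀ = 1/(1 + K1/[H⁺] + K1K2/[H⁺]²) = 1/(1 + 10^+2.03 + 10^-0.05) = 0.009171
DIC = [CO2*]/α₀ = 3.011×10^-5 / 0.009171 = 3.28 mmol/L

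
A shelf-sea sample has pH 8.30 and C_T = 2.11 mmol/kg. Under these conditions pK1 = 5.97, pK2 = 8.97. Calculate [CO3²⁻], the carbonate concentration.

α₂ = 1 / (1 + [H⁺]/K2 + [H⁺]²/(K1K2)) = 1 / (1 + 10^+0.67 + 10^-1.66)
   = 1 / (1 + 4.6774 + 0.021878) = 1/5.6992 = 0.1755
[CO3²⁻] = α₂ × DIC = 0.1755 × 2.11 = 0.370 mmol/kg

[CO3²⁻] = 0.370 mmol/kg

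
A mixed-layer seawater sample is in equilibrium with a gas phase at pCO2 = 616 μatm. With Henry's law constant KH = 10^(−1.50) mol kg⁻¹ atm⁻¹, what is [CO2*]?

KH = 10^(−1.50) = 3.162×10^-2 mol kg⁻¹ atm⁻¹
[CO2*] = KH · pCO2 = 3.162×10^-2 × 616×10^-6 atm = 1.95×10^-5 mol/kg

[CO2*] = 19.5 μmol/kg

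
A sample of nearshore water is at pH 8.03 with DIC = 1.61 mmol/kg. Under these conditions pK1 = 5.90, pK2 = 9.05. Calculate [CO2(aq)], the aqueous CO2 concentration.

α₀ = 1 / (1 + K1/[H⁺] + K1K2/[H⁺]²) = 1 / (1 + 10^+2.13 + 10^+1.11)
   = 1 / (1 + 134.90 + 12.882) = 1/148.78 = 0.006721
[CO2*] = α₀ × DIC = 0.006721 × 1.61 = 0.0108 mmol/kg = 10.8 μmol/kg

[CO2*] = 10.8 μmol/kg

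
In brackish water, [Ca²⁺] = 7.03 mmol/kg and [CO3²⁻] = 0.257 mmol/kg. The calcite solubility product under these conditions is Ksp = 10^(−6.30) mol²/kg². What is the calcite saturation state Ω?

Ω = 3.60

Ksp = 10^(−6.30) = 5.012×10^-7
Ω = [Ca²⁺][CO3²⁻]/Ksp = (7.03×10^-3)(0.257×10^-3) / 5.012×10^-7 = 3.60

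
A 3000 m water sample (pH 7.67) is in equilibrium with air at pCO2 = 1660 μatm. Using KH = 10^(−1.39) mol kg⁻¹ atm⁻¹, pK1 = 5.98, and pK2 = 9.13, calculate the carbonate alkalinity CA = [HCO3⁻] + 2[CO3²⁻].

[CO2*] = KH · pCO2 = 10^(−1.39) × 1660×10^-6 = 6.763×10^-5 mol/kg
α₀ = 1/(1 + K1/[H⁺] + K1K2/[H⁺]²) = 1/(1 + 10^+1.69 + 10^+0.23) = 0.01935
DIC = [CO2*]/α₀ = 6.763×10^-5 / 0.01935 = 3.495 mmol/kg
CA = (α₁ + 2α₂)·DIC = (0.9478 + 2×0.03286) × 3.495 = 3.54 mmol/kg

CA = 3.54 mmol/kg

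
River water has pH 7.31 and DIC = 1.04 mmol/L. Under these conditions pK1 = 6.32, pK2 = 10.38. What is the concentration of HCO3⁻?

α₁ = 1 / (1 + [H⁺]/K1 + K2/[H⁺]) = 1 / (1 + 10^-0.99 + 10^-3.07)
   = 1 / (1 + 0.10233 + 0.00085114) = 1/1.1032 = 0.9065
[HCO3⁻] = α₁ × DIC = 0.9065 × 1.04 = 0.943 mmol/L

[HCO3⁻] = 0.943 mmol/L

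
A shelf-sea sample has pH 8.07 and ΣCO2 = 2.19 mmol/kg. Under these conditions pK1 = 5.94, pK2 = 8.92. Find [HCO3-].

α₁ = 1 / (1 + [H⁺]/K1 + K2/[H⁺]) = 1 / (1 + 10^-2.13 + 10^-0.85)
   = 1 / (1 + 0.0074131 + 0.14125) = 1/1.1487 = 0.8706
[HCO3⁻] = α₁ × DIC = 0.8706 × 2.19 = 1.91 mmol/kg

[HCO3⁻] = 1.91 mmol/kg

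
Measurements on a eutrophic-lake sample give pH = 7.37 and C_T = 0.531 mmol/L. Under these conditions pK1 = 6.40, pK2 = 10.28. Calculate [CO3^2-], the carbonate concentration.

α₂ = 1 / (1 + [H⁺]/K2 + [H⁺]²/(K1K2)) = 1 / (1 + 10^+2.91 + 10^+1.94)
   = 1 / (1 + 812.83 + 87.096) = 1/900.93 = 0.001110
[CO3²⁻] = α₂ × DIC = 0.001110 × 0.531 = 0.000589 mmol/L = 0.589 μmol/L

[CO3²⁻] = 0.589 μmol/L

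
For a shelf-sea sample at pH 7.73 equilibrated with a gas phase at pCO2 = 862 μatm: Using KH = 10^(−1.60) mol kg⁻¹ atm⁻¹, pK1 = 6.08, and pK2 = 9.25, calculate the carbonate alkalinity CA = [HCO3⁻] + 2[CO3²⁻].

[CO2*] = KH · pCO2 = 10^(−1.60) × 862×10^-6 = 2.165×10^-5 mol/kg
α₀ = 1/(1 + K1/[H⁺] + K1K2/[H⁺]²) = 1/(1 + 10^+1.65 + 10^+0.13) = 0.02127
DIC = [CO2*]/α₀ = 2.165×10^-5 / 0.02127 = 1.018 mmol/kg
CA = (α₁ + 2α₂)·DIC = (0.9500 + 2×0.02869) × 1.018 = 1.03 mmol/kg

CA = 1.03 mmol/kg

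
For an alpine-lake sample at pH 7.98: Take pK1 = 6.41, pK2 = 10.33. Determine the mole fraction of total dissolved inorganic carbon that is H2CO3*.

α₀ = 1 / (1 + K1/[H⁺] + K1K2/[H⁺]²) = 1 / (1 + 10^+1.57 + 10^-0.78)
   = 1 / (1 + 37.154 + 0.16596) = 1/38.319 = 0.02610

α₀ = 0.0261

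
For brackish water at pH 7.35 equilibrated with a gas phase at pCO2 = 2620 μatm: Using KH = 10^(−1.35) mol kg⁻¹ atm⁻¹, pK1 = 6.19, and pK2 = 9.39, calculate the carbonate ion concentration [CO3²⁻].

[CO3²⁻] = 15.4 μmol/kg

[CO2*] = KH · pCO2 = 10^(−1.35) × 2620×10^-6 = 1.170×10^-4 mol/kg
α₀ = 1/(1 + K1/[H⁺] + K1K2/[H⁺]²) = 1/(1 + 10^+1.16 + 10^-0.88) = 0.06416
DIC = [CO2*]/α₀ = 1.170×10^-4 / 0.06416 = 1.824 mmol/kg
[CO3²⁻] = α₂·DIC; α₂ = 0.008458, so [CO3²⁻] = 0.008458 × 1.824 = 0.0154 mmol/kg = 15.4 μmol/kg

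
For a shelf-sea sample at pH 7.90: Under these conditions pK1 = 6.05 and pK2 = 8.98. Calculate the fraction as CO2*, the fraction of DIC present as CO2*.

α₀ = 0.0129

α₀ = 1 / (1 + K1/[H⁺] + K1K2/[H⁺]²) = 1 / (1 + 10^+1.85 + 10^+0.77)
   = 1 / (1 + 70.795 + 5.8884) = 1/77.683 = 0.01287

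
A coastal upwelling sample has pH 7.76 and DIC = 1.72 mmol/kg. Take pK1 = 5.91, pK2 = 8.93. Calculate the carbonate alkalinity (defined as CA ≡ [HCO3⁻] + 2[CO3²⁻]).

CA = 1.81 mmol/kg

CA = [HCO3⁻] + 2[CO3²⁻] = (α₁ + 2α₂)·DIC
At pH 7.76: [H⁺]/K1 = 10^-1.85 = 0.014125, K2/[H⁺] = 10^-1.17 = 0.067608
α₁ = 1/(1 + 0.014125 + 0.067608) = 1/1.0817 = 0.9244; α₂ = α₁·K2/[H⁺] = 0.06250
α₁ + 2α₂ = 1.0494
CA = 1.0494 × 1.72 = 1.81 mmol/kg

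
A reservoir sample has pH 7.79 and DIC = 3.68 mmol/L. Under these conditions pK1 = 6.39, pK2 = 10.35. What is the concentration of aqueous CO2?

α₀ = 1 / (1 + K1/[H⁺] + K1K2/[H⁺]²) = 1 / (1 + 10^+1.40 + 10^-1.16)
   = 1 / (1 + 25.119 + 0.069183) = 1/26.188 = 0.03819
[CO2*] = α₀ × DIC = 0.03819 × 3.68 = 0.141 mmol/L

[CO2*] = 0.141 mmol/L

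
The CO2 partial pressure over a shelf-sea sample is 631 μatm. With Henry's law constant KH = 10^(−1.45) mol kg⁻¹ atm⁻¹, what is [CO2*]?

[CO2*] = 22.4 μmol/kg

KH = 10^(−1.45) = 3.548×10^-2 mol kg⁻¹ atm⁻¹
[CO2*] = KH · pCO2 = 3.548×10^-2 × 631×10^-6 atm = 2.24×10^-5 mol/kg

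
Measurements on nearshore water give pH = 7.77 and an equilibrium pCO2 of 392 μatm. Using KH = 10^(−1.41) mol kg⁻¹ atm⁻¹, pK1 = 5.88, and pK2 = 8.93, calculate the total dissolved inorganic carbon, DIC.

DIC = 1.28 mmol/kg

[CO2*] = KH · pCO2 = 10^(−1.41) × 392×10^-6 = 1.525×10^-5 mol/kg
α₀ = 1/(1 + K1/[H⁺] + K1K2/[H⁺]²) = 1/(1 + 10^+1.89 + 10^+0.73) = 0.01191
DIC = [CO2*]/α₀ = 1.525×10^-5 / 0.01191 = 1.28 mmol/kg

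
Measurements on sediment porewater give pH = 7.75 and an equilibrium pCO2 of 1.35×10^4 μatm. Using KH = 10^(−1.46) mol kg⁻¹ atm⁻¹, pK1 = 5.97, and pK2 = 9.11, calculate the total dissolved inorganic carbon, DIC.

DIC = 29.9 mmol/kg

[CO2*] = KH · pCO2 = 10^(−1.46) × 1.35×10^4×10^-6 = 4.681×10^-4 mol/kg
α₀ = 1/(1 + K1/[H⁺] + K1K2/[H⁺]²) = 1/(1 + 10^+1.78 + 10^+0.42) = 0.01565
DIC = [CO2*]/α₀ = 4.681×10^-4 / 0.01565 = 29.9 mmol/kg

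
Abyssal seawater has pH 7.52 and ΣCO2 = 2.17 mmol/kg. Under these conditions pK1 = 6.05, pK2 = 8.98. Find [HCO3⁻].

α₁ = 1 / (1 + [H⁺]/K1 + K2/[H⁺]) = 1 / (1 + 10^-1.47 + 10^-1.46)
   = 1 / (1 + 0.033884 + 0.034674) = 1/1.0686 = 0.9358
[HCO3⁻] = α₁ × DIC = 0.9358 × 2.17 = 2.03 mmol/kg

[HCO3⁻] = 2.03 mmol/kg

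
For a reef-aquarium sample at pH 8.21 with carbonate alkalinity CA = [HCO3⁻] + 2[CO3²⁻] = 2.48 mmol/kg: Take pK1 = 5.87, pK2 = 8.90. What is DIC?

DIC = 2.13 mmol/kg

CA = [HCO3⁻] + 2[CO3²⁻] = (α₁ + 2α₂)·DIC
At pH 8.21: [H⁺]/K1 = 10^-2.34 = 0.0045709, K2/[H⁺] = 10^-0.69 = 0.20417
α₁ = 1/(1 + 0.0045709 + 0.20417) = 1/1.2087 = 0.8273; α₂ = α₁·K2/[H⁺] = 0.1689
α₁ + 2α₂ = 1.1651
DIC = CA / (α₁ + 2α₂) = 2.48 / 1.1651 = 2.13 mmol/kg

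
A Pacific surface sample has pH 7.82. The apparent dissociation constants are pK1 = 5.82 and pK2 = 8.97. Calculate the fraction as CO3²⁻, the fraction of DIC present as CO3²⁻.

α₂ = 0.0655

α₂ = 1 / (1 + [H⁺]/K2 + [H⁺]²/(K1K2)) = 1 / (1 + 10^+1.15 + 10^-0.85)
   = 1 / (1 + 14.125 + 0.14125) = 1/15.267 = 0.06550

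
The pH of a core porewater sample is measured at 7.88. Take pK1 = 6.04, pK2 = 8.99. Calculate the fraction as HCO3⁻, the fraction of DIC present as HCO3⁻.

α₁ = 1 / (1 + [H⁺]/K1 + K2/[H⁺]) = 1 / (1 + 10^-1.84 + 10^-1.11)
   = 1 / (1 + 0.014454 + 0.077625) = 1/1.0921 = 0.9157

α₁ = 0.916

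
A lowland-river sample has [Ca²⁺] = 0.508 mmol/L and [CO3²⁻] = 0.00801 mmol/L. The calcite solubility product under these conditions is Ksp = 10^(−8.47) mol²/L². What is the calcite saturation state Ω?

Ω = 1.20

Ksp = 10^(−8.47) = 3.388×10^-9
Ω = [Ca²⁺][CO3²⁻]/Ksp = (0.508×10^-3)(0.00801×10^-3) / 3.388×10^-9 = 1.20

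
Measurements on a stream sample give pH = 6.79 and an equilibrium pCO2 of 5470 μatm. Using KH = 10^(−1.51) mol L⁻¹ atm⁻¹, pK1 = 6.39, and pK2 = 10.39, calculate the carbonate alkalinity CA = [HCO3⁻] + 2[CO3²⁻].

CA = 0.425 mmol/L

[CO2*] = KH · pCO2 = 10^(−1.51) × 5470×10^-6 = 1.690×10^-4 mol/L
α₀ = 1/(1 + K1/[H⁺] + K1K2/[H⁺]²) = 1/(1 + 10^+0.40 + 10^-3.20) = 0.2847
DIC = [CO2*]/α₀ = 1.690×10^-4 / 0.2847 = 0.5938 mmol/L
CA = (α₁ + 2α₂)·DIC = (0.7151 + 2×0.0001796) × 0.5938 = 0.425 mmol/L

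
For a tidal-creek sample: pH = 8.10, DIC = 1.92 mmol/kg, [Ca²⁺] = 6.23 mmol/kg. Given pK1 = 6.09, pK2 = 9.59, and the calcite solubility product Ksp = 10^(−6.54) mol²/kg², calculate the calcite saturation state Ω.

α₂ = 1 / (1 + [H⁺]/K2 + [H⁺]²/(K1K2)) = 1 / (1 + 10^+1.49 + 10^-0.52)
   = 1 / (1 + 30.903 + 0.30200) = 1/32.205 = 0.03105
[CO3²⁻] = α₂ × DIC = 0.03105 × 1.92 = 0.05962 mmol/kg
Ksp = 10^(−6.54) = 2.884×10^-7
Ω = [Ca²⁺][CO3²⁻]/Ksp = (6.23×10^-3)(5.962×10^-5) / 2.884×10^-7 = 1.29

Ω = 1.29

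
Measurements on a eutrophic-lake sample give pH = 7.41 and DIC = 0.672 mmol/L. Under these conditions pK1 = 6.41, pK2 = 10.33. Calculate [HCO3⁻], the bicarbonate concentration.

[HCO3⁻] = 0.610 mmol/L

α₁ = 1 / (1 + [H⁺]/K1 + K2/[H⁺]) = 1 / (1 + 10^-1.00 + 10^-2.92)
   = 1 / (1 + 0.10000 + 0.0012023) = 1/1.1012 = 0.9081
[HCO3⁻] = α₁ × DIC = 0.9081 × 0.672 = 0.610 mmol/L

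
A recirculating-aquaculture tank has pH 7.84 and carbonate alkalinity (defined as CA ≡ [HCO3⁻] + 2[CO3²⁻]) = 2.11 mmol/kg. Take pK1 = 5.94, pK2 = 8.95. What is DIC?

CA = [HCO3⁻] + 2[CO3²⁻] = (α₁ + 2α₂)·DIC
At pH 7.84: [H⁺]/K1 = 10^-1.90 = 0.012589, K2/[H⁺] = 10^-1.11 = 0.077625
α₁ = 1/(1 + 0.012589 + 0.077625) = 1/1.0902 = 0.9173; α₂ = α₁·K2/[H⁺] = 0.07120
α₁ + 2α₂ = 1.0597
DIC = CA / (α₁ + 2α₂) = 2.11 / 1.0597 = 1.99 mmol/kg

DIC = 1.99 mmol/kg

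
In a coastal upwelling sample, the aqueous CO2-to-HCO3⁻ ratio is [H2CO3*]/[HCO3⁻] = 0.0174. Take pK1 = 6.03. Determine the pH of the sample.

pH = 7.79

From K1 = [H⁺][HCO3⁻]/[H2CO3*]:  pH = pK1 − log₁₀([H2CO3*]/[HCO3⁻])
log₁₀(0.0174) = -1.759
pH = 6.03 − (-1.759) = 7.79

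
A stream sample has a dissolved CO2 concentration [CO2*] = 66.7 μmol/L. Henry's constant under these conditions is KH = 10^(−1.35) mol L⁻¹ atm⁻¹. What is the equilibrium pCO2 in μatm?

KH = 10^(−1.35) = 4.467×10^-2 mol L⁻¹ atm⁻¹
pCO2 = [CO2*]/KH = 66.7×10^-6 / 4.467×10^-2 = 1.49×10^-3 atm = 1490 μatm

pCO2 = 1490 μatm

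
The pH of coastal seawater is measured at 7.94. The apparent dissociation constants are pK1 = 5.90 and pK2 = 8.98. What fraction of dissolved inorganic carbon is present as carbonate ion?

α₂ = 1 / (1 + [H⁺]/K2 + [H⁺]²/(K1K2)) = 1 / (1 + 10^+1.04 + 10^-1.00)
   = 1 / (1 + 10.965 + 0.10000) = 1/12.065 = 0.08289

α₂ = 0.0829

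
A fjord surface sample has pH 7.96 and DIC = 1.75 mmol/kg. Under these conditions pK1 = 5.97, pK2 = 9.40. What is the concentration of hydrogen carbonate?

α₁ = 1 / (1 + [H⁺]/K1 + K2/[H⁺]) = 1 / (1 + 10^-1.99 + 10^-1.44)
   = 1 / (1 + 0.010233 + 0.036308) = 1/1.0465 = 0.9555
[HCO3⁻] = α₁ × DIC = 0.9555 × 1.75 = 1.67 mmol/kg

[HCO3⁻] = 1.67 mmol/kg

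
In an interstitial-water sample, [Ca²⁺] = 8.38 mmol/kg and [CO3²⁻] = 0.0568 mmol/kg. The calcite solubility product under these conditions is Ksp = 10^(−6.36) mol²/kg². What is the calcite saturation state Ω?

Ksp = 10^(−6.36) = 4.365×10^-7
Ω = [Ca²⁺][CO3²⁻]/Ksp = (8.38×10^-3)(0.0568×10^-3) / 4.365×10^-7 = 1.09

Ω = 1.09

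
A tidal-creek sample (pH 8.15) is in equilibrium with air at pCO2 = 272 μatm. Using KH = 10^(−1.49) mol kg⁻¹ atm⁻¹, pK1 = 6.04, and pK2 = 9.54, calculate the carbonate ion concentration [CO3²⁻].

[CO2*] = KH · pCO2 = 10^(−1.49) × 272×10^-6 = 8.802×10^-6 mol/kg
α₀ = 1/(1 + K1/[H⁺] + K1K2/[H⁺]²) = 1/(1 + 10^+2.11 + 10^+0.72) = 0.007403
DIC = [CO2*]/α₀ = 8.802×10^-6 / 0.007403 = 1.189 mmol/kg
[CO3²⁻] = α₂·DIC; α₂ = 0.03885, so [CO3²⁻] = 0.03885 × 1.189 = 0.0462 mmol/kg

[CO3²⁻] = 0.0462 mmol/kg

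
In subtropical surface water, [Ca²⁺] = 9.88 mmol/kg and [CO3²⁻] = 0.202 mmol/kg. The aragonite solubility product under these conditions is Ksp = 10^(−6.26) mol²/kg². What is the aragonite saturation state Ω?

Ω = 3.63

Ksp = 10^(−6.26) = 5.495×10^-7
Ω = [Ca²⁺][CO3²⁻]/Ksp = (9.88×10^-3)(0.202×10^-3) / 5.495×10^-7 = 3.63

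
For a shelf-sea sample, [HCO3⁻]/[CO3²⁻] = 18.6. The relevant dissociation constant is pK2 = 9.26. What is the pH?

From K2 = [H⁺][CO3²⁻]/[HCO3⁻]:  pH = pK2 − log₁₀([HCO3⁻]/[CO3²⁻])
log₁₀(18.6) = +1.270
pH = 9.26 − (+1.270) = 7.99

pH = 7.99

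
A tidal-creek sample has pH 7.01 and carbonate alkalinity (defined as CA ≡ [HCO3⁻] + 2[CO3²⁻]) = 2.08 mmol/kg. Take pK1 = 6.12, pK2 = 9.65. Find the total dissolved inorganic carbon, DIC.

CA = [HCO3⁻] + 2[CO3²⁻] = (α₁ + 2α₂)·DIC
At pH 7.01: [H⁺]/K1 = 10^-0.89 = 0.12882, K2/[H⁺] = 10^-2.64 = 0.0022909
α₁ = 1/(1 + 0.12882 + 0.0022909) = 1/1.1311 = 0.8841; α₂ = α₁·K2/[H⁺] = 0.002025
α₁ + 2α₂ = 0.8881
DIC = CA / (α₁ + 2α₂) = 2.08 / 0.8881 = 2.34 mmol/kg

DIC = 2.34 mmol/kg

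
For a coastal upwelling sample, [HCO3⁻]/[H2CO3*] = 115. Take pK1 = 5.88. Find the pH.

pH = 7.94

From K1 = [H⁺][HCO3⁻]/[H2CO3*]:  pH = pK1 + log₁₀([HCO3⁻]/[H2CO3*])
log₁₀(115) = +2.061
pH = 5.88 + (+2.061) = 7.94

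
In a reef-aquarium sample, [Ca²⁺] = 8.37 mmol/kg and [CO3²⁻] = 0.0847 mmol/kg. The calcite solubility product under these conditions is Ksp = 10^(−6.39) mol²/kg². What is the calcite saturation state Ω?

Ksp = 10^(−6.39) = 4.074×10^-7
Ω = [Ca²⁺][CO3²⁻]/Ksp = (8.37×10^-3)(0.0847×10^-3) / 4.074×10^-7 = 1.74

Ω = 1.74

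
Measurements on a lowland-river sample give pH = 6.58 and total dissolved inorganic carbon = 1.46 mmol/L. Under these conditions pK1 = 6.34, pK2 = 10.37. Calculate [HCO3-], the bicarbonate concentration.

α₁ = 1 / (1 + [H⁺]/K1 + K2/[H⁺]) = 1 / (1 + 10^-0.24 + 10^-3.79)
   = 1 / (1 + 0.57544 + 0.00016218) = 1/1.5756 = 0.6347
[HCO3⁻] = α₁ × DIC = 0.6347 × 1.46 = 0.927 mmol/L

[HCO3⁻] = 0.927 mmol/L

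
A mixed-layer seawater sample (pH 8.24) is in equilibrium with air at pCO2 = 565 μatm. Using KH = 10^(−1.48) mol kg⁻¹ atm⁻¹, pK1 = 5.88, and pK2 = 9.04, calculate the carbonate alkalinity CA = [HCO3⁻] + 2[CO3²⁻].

[CO2*] = KH · pCO2 = 10^(−1.48) × 565×10^-6 = 1.871×10^-5 mol/kg
α₀ = 1/(1 + K1/[H⁺] + K1K2/[H⁺]²) = 1/(1 + 10^+2.36 + 10^+1.56) = 0.003754
DIC = [CO2*]/α₀ = 1.871×10^-5 / 0.003754 = 4.984 mmol/kg
CA = (α₁ + 2α₂)·DIC = (0.8600 + 2×0.1363) × 4.984 = 5.64 mmol/kg

CA = 5.64 mmol/kg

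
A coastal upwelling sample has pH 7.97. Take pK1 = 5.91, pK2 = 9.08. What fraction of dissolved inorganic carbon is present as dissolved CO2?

α₀ = 0.00802

α₀ = 1 / (1 + K1/[H⁺] + K1K2/[H⁺]²) = 1 / (1 + 10^+2.06 + 10^+0.95)
   = 1 / (1 + 114.82 + 8.9125) = 1/124.73 = 0.008017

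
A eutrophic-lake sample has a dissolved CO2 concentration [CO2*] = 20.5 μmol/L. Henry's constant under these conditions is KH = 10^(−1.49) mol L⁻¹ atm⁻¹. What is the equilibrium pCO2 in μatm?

KH = 10^(−1.49) = 3.236×10^-2 mol L⁻¹ atm⁻¹
pCO2 = [CO2*]/KH = 20.5×10^-6 / 3.236×10^-2 = 6.34×10^-4 atm = 634 μatm

pCO2 = 634 μatm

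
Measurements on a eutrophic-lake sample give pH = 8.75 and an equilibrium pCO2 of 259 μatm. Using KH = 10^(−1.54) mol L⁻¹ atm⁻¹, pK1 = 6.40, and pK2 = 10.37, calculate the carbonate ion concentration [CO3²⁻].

[CO3²⁻] = 0.0401 mmol/L

[CO2*] = KH · pCO2 = 10^(−1.54) × 259×10^-6 = 7.470×10^-6 mol/L
α₀ = 1/(1 + K1/[H⁺] + K1K2/[H⁺]²) = 1/(1 + 10^+2.35 + 10^+0.73) = 0.004343
DIC = [CO2*]/α₀ = 7.470×10^-6 / 0.004343 = 1.720 mmol/L
[CO3²⁻] = α₂·DIC; α₂ = 0.02332, so [CO3²⁻] = 0.02332 × 1.720 = 0.0401 mmol/L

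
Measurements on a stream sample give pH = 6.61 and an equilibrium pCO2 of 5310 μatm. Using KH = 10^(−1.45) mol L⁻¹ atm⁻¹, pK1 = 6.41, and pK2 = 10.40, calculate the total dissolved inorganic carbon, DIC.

[CO2*] = KH · pCO2 = 10^(−1.45) × 5310×10^-6 = 1.884×10^-4 mol/L
α₀ = 1/(1 + K1/[H⁺] + K1K2/[H⁺]²) = 1/(1 + 10^+0.20 + 10^-3.59) = 0.3868
DIC = [CO2*]/α₀ = 1.884×10^-4 / 0.3868 = 0.487 mmol/L

DIC = 0.487 mmol/L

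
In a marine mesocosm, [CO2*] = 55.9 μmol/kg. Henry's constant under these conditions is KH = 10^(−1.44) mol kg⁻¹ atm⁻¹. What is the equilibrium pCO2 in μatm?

pCO2 = 1540 μatm

KH = 10^(−1.44) = 3.631×10^-2 mol kg⁻¹ atm⁻¹
pCO2 = [CO2*]/KH = 55.9×10^-6 / 3.631×10^-2 = 1.54×10^-3 atm = 1540 μatm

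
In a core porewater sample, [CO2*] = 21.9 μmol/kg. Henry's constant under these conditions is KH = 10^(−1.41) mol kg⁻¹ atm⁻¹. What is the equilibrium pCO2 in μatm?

pCO2 = 563 μatm

KH = 10^(−1.41) = 3.890×10^-2 mol kg⁻¹ atm⁻¹
pCO2 = [CO2*]/KH = 21.9×10^-6 / 3.890×10^-2 = 5.63×10^-4 atm = 563 μatm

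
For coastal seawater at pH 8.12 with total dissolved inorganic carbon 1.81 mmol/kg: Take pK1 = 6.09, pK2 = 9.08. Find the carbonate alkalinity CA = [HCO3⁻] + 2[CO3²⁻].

CA = 1.97 mmol/kg

CA = [HCO3⁻] + 2[CO3²⁻] = (α₁ + 2α₂)·DIC
At pH 8.12: [H⁺]/K1 = 10^-2.03 = 0.0093325, K2/[H⁺] = 10^-0.96 = 0.10965
α₁ = 1/(1 + 0.0093325 + 0.10965) = 1/1.1190 = 0.8937; α₂ = α₁·K2/[H⁺] = 0.09799
α₁ + 2α₂ = 1.0896
CA = 1.0896 × 1.81 = 1.97 mmol/kg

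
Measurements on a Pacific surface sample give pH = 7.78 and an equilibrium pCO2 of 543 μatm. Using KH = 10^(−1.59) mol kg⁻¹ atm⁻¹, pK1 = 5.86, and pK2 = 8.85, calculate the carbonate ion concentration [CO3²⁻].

[CO3²⁻] = 0.0988 mmol/kg

[CO2*] = KH · pCO2 = 10^(−1.59) × 543×10^-6 = 1.396×10^-5 mol/kg
α₀ = 1/(1 + K1/[H⁺] + K1K2/[H⁺]²) = 1/(1 + 10^+1.92 + 10^+0.85) = 0.01096
DIC = [CO2*]/α₀ = 1.396×10^-5 / 0.01096 = 1.274 mmol/kg
[CO3²⁻] = α₂·DIC; α₂ = 0.07758, so [CO3²⁻] = 0.07758 × 1.274 = 0.0988 mmol/kg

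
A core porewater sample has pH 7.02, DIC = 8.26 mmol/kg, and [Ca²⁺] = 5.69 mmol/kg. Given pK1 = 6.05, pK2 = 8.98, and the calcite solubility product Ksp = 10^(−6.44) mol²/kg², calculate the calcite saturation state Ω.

α₂ = 1 / (1 + [H⁺]/K2 + [H⁺]²/(K1K2)) = 1 / (1 + 10^+1.96 + 10^+0.99)
   = 1 / (1 + 91.201 + 9.7724) = 1/101.97 = 0.009806
[CO3²⁻] = α₂ × DIC = 0.009806 × 8.26 = 0.08100 mmol/kg
Ksp = 10^(−6.44) = 3.631×10^-7
Ω = [Ca²⁺][CO3²⁻]/Ksp = (5.69×10^-3)(8.100×10^-5) / 3.631×10^-7 = 1.27

Ω = 1.27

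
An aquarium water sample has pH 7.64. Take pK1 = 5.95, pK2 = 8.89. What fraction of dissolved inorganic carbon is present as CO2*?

α₀ = 1 / (1 + K1/[H⁺] + K1K2/[H⁺]²) = 1 / (1 + 10^+1.69 + 10^+0.44)
   = 1 / (1 + 48.978 + 2.7542) = 1/52.732 = 0.01896

α₀ = 0.0190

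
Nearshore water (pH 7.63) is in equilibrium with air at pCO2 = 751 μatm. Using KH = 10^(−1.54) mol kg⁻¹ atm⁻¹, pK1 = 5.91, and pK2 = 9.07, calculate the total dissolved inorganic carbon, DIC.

DIC = 1.20 mmol/kg

[CO2*] = KH · pCO2 = 10^(−1.54) × 751×10^-6 = 2.166×10^-5 mol/kg
α₀ = 1/(1 + K1/[H⁺] + K1K2/[H⁺]²) = 1/(1 + 10^+1.72 + 10^+0.28) = 0.01806
DIC = [CO2*]/α₀ = 2.166×10^-5 / 0.01806 = 1.20 mmol/kg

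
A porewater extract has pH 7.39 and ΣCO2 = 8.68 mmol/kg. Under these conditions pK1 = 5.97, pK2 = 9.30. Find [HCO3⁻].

[HCO3⁻] = 8.26 mmol/kg

α₁ = 1 / (1 + [H⁺]/K1 + K2/[H⁺]) = 1 / (1 + 10^-1.42 + 10^-1.91)
   = 1 / (1 + 0.038019 + 0.012303) = 1/1.0503 = 0.9521
[HCO3⁻] = α₁ × DIC = 0.9521 × 8.68 = 8.26 mmol/kg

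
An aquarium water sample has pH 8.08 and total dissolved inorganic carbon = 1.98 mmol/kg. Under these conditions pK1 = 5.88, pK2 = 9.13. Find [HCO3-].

α₁ = 1 / (1 + [H⁺]/K1 + K2/[H⁺]) = 1 / (1 + 10^-2.20 + 10^-1.05)
   = 1 / (1 + 0.0063096 + 0.089125) = 1/1.0954 = 0.9129
[HCO3⁻] = α₁ × DIC = 0.9129 × 1.98 = 1.81 mmol/kg

[HCO3⁻] = 1.81 mmol/kg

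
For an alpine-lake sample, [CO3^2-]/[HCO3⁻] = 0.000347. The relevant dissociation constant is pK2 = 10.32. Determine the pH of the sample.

From K2 = [H⁺][CO3^2-]/[HCO3⁻]:  pH = pK2 + log₁₀([CO3^2-]/[HCO3⁻])
log₁₀(0.000347) = -3.460
pH = 10.32 + (-3.460) = 6.86

pH = 6.86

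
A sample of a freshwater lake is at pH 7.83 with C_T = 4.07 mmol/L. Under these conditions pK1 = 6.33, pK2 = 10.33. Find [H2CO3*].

α₀ = 1 / (1 + K1/[H⁺] + K1K2/[H⁺]²) = 1 / (1 + 10^+1.50 + 10^-1.00)
   = 1 / (1 + 31.623 + 0.10000) = 1/32.723 = 0.03056
[CO2*] = α₀ × DIC = 0.03056 × 4.07 = 0.124 mmol/L

[CO2*] = 0.124 mmol/L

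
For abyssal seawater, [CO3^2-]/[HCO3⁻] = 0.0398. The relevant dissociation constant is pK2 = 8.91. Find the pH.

From K2 = [H⁺][CO3^2-]/[HCO3⁻]:  pH = pK2 + log₁₀([CO3^2-]/[HCO3⁻])
log₁₀(0.0398) = -1.400
pH = 8.91 + (-1.400) = 7.51

pH = 7.51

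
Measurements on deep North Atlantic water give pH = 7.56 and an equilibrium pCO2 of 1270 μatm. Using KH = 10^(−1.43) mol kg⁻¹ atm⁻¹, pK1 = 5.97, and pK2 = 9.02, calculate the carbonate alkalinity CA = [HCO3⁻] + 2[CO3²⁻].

[CO2*] = KH · pCO2 = 10^(−1.43) × 1270×10^-6 = 4.718×10^-5 mol/kg
α₀ = 1/(1 + K1/[H⁺] + K1K2/[H⁺]²) = 1/(1 + 10^+1.59 + 10^+0.13) = 0.02424
DIC = [CO2*]/α₀ = 4.718×10^-5 / 0.02424 = 1.947 mmol/kg
CA = (α₁ + 2α₂)·DIC = (0.9431 + 2×0.03270) × 1.947 = 1.96 mmol/kg

CA = 1.96 mmol/kg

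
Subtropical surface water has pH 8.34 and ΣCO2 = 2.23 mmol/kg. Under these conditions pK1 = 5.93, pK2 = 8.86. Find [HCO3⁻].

[HCO3⁻] = 1.71 mmol/kg

α₁ = 1 / (1 + [H⁺]/K1 + K2/[H⁺]) = 1 / (1 + 10^-2.41 + 10^-0.52)
   = 1 / (1 + 0.0038905 + 0.30200) = 1/1.3059 = 0.7658
[HCO3⁻] = α₁ × DIC = 0.7658 × 2.23 = 1.71 mmol/kg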